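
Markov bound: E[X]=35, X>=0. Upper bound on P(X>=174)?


Markov: P(X >= a) <= E[X]/a
P(X >= 174) <= 35/174

35/174


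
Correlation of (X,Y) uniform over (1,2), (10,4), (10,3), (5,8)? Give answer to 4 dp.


Cov(X,Y) = 0.3750, Var(X) = 14.2500, Var(Y) = 5.1875
rho = Cov/(sqrt(VarX)*sqrt(VarY)) = 0.0436

0.0436


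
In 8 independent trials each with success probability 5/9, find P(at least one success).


P(at least one) = 1 - P(none)
P(none) = (1 - 5/9)^8 = (4/9)^8 = 65536/43046721
P(at least one) = 1 - 65536/43046721 = 42981185/43046721

42981185/43046721


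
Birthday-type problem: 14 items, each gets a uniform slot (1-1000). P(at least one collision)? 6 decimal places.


P(all different) = prod((1000-i)/1000 for i=0..13) = 0.912641
P(at least one match) = 1 - 0.912641 = 0.087359

0.087359


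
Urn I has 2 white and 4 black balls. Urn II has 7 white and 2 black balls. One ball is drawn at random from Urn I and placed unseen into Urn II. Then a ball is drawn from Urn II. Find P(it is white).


P(transfer white) = 2/6 = 1/3; P(transfer black) = 2/3
If white transferred: Urn II has 8 white of 10, so P(white|white moved) = 4/5
If black transferred: Urn II has 7 white of 10, so P(white|black moved) = 7/10
By total probability: P(white) = 1/3*4/5 + 2/3*7/10 = 11/15

11/15


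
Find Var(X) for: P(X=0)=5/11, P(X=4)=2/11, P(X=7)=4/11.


E[X] = 36/11, E[X^2] = 228/11
Var(X) = E[X^2] - (E[X])^2 = 228/11 - (36/11)^2 = 1212/121

1212/121


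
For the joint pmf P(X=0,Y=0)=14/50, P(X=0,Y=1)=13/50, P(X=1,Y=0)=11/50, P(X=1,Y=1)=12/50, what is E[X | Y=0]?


P(Y=0) = 25/50
E[X|Y=0] = (0*14 + 1*11)/25 = 11/25

11/25


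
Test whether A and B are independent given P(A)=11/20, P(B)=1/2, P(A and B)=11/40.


P(A)*P(B) = 11/20*1/2 = 11/40
P(A∩B) = 11/40, which equals P(A)P(B), so independent

Yes, A and B are independent


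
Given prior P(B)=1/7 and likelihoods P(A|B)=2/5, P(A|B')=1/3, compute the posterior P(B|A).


P(A) = P(A|B)P(B) + P(A|B')P(B') = 2/5*1/7 + 1/3*6/7 = 12/35
P(B|A) = P(A|B)P(B)/P(A) = (2/35)/(12/35) = 1/6

1/6


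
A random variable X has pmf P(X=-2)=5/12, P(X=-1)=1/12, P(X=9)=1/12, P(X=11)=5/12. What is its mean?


E[X] = sum(x * P(x))
= -2*5/12 - 1*1/12 + 9*1/12 + 11*5/12
= 53/12

53/12


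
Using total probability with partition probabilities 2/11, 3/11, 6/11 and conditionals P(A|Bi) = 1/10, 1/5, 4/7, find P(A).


P(A) = P(A|B1)P(B1) + P(A|B2)P(B2) + P(A|B3)P(B3)
= 1/10*2/11 + 1/5*3/11 + 4/7*6/11
= 1/55 + 3/55 + 24/77 = 148/385

148/385


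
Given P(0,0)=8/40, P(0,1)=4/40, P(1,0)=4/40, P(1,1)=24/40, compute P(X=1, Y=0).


Read from table: P(X=1, Y=0) = 4/40 = 1/10

1/10


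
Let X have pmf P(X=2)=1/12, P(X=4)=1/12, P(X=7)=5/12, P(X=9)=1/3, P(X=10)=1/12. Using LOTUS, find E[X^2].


E[X^2] = sum(g(x)*P(x))
= 4*1/12 + 16*1/12 + 49*5/12 + 81*1/3 + 100*1/12
= 689/12

689/12


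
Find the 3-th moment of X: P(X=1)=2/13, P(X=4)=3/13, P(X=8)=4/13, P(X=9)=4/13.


E[X^3] = sum(x^3 * P(x))
= 1*2/13 + 64*3/13 + 512*4/13 + 729*4/13
= 5158/13

5158/13


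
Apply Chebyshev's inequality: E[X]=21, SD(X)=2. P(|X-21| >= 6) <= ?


k = 6/2 = 3
Chebyshev: P(|X-mu| >= k*sigma) <= 1/k^2 = 1/3^2 = 1/9

1/9


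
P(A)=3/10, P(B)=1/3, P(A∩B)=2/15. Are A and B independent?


P(A)*P(B) = 3/10*1/3 = 1/10
P(A∩B) = 2/15 != 1/10, so not independent

No, A and B are not independent


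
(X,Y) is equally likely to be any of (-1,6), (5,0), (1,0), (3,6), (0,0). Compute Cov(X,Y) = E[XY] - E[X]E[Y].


E[X]=8/5, E[Y]=12/5, E[XY]=12/5
Cov(X,Y) = E[XY] - E[X]E[Y] = 12/5 - 8/5*12/5 = -36/25

-36/25


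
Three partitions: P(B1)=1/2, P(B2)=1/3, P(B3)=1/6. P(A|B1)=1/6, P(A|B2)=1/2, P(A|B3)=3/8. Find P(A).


P(A) = P(A|B1)P(B1) + P(A|B2)P(B2) + P(A|B3)P(B3)
= 1/6*1/2 + 1/2*1/3 + 3/8*1/6
= 1/12 + 1/6 + 1/16 = 5/16

5/16


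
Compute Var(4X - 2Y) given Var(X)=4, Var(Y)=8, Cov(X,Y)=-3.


Var(4X - 2Y) = 4^2*Var(X) + (-2)^2*Var(Y) + 2*4*(-2)*Cov(X,Y)
= 16*4 + 4*8 - 16*(-3)
= 64 + 32 + 48 = 144

144


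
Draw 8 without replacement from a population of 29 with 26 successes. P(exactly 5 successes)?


P(X=5) = C(26,5)*C(3,3) / C(29,8)
= 65780*1 / 4292145
= 65780/4292145 = 4/261

4/261


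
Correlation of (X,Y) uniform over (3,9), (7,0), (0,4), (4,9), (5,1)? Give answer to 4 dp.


Cov(X,Y) = -3.8800, Var(X) = 5.3600, Var(Y) = 14.6400
rho = Cov/(sqrt(VarX)*sqrt(VarY)) = -0.4380

-0.4380


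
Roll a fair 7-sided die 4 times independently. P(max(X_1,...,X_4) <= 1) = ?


P(max <= 1) = P(all X_i <= 1) = (P(X_1 <= 1))^4
= (1/7)^4 = 1/2401

1/2401


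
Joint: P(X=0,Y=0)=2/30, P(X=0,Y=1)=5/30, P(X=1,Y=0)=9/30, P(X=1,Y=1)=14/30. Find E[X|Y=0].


P(Y=0) = 11/30
E[X|Y=0] = (0*2 + 1*9)/11 = 9/11

9/11


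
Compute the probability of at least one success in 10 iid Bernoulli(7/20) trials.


P(at least one) = 1 - P(none)
P(none) = (1 - 7/20)^10 = (13/20)^10 = 137858491849/10240000000000
P(at least one) = 1 - 137858491849/10240000000000 = 10102141508151/10240000000000

10102141508151/10240000000000


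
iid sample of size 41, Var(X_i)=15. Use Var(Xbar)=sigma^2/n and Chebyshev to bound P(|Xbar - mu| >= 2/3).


Var(Xbar) = Var(X)/n = 15/41
Chebyshev: P(|Xbar-mu| >= 2/3) <= Var(Xbar)/(2/3)^2 = (15/41)/(4/9) = 135/164

135/164


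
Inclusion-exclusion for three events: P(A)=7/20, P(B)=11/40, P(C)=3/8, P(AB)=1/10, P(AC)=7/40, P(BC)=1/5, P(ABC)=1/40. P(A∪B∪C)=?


P(A∪B∪C) = P(A)+P(B)+P(C) - P(AB)-P(AC)-P(BC) + P(ABC)
= 7/20+11/40+3/8 - 1/10-7/40-1/5 + 1/40
= 11/20

11/20


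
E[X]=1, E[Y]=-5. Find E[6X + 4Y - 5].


E[6X + 4Y - 5] = 6*E[X] + 4*E[Y] - 5
= (6)*(1) + (4)*(-5) + (-5)
= 6 - 20 - 5 = -19

-19


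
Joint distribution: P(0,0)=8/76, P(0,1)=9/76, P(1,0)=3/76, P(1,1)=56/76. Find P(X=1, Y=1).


Read from table: P(X=1, Y=1) = 56/76 = 14/19

14/19


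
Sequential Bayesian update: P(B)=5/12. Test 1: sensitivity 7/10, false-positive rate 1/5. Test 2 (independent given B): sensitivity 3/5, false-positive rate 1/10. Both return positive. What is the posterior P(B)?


After test 1: P(+) = 7/10*5/12 + 1/5*7/12 = 49/120
P(B|+) = (7/24)/(49/120) = 5/7
After test 2 (use post1 as new prior): P(+) = 3/5*5/7 + 1/10*2/7 = 16/35
P(B|+,+) = (3/7)/(16/35) = 15/16

15/16


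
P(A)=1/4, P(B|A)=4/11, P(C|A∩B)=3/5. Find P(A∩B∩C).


P(A∩B∩C) = P(A) * P(B|A) * P(C|A∩B)
= 1/4 * 4/11 * 3/5
= 1/11 * 3/5 = 3/55

3/55


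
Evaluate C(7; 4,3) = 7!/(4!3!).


7! = 5040
Denominator: 4!=24 * 3!=6
Coefficient = 5040 / 144 = 35

35


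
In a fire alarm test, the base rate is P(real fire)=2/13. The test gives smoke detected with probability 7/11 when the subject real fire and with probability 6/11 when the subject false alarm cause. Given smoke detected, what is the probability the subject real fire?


P(A) = P(A|B)P(B) + P(A|B')P(B') = 7/11*2/13 + 6/11*11/13 = 80/143
P(B|A) = P(A|B)P(B)/P(A) = (14/143)/(80/143) = 7/40

7/40


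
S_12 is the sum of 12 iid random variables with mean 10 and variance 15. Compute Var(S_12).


By independence, Var(S_n) = n*Var(X_1) = 12*15 = 180

180


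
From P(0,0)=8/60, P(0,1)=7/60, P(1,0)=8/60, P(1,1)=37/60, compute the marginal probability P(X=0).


P(X=0) = P(0,0)+P(0,1) = 8/60 + 7/60 = 15/60 = 1/4

1/4


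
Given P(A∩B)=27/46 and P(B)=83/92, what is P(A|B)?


P(A|B) = P(A∩B)/P(B) = (54/92)/(83/92) = 54/83

54/83


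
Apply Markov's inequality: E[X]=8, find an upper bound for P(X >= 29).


Markov: P(X >= a) <= E[X]/a
P(X >= 29) <= 8/29

8/29


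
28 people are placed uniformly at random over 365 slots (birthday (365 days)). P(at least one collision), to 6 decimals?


P(all different) = prod((365-i)/365 for i=0..27) = 0.345539
P(at least one match) = 1 - 0.345539 = 0.654461

0.654461


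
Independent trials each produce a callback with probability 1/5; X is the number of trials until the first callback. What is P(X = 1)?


P(X=1) = (1-p)^0 * p = (4/5)^0 * 1/5
= 1 * 1/5 = 1/5

1/5


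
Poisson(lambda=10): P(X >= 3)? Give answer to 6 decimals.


P(X>=3) = 1 - P(X<=2) = 1 - (e^(-10)*10^0/0! + e^(-10)*10^1/1! + e^(-10)*10^2/2!)
≈ 1 - (0.0000453999 + 0.0004539993 + 0.0022699965)
= 1 - 0.0027693957 = 0.9972306043
≈ 0.997231

0.997231


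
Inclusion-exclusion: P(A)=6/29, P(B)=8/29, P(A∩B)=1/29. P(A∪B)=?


P(A∪B) = P(A) + P(B) - P(A∩B)
= 6/29 + 8/29 - 1/29 = 13/29

13/29


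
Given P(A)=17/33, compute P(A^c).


P(A') = 1 - P(A) = 1 - 17/33 = 16/33

16/33


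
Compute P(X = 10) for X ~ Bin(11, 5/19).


P(X=10) = C(11,10) * p^10 * (1-p)^1
= 11 * 9765625/6131066257801 * 14/19
= 1503906250/116490258898219

1503906250/116490258898219


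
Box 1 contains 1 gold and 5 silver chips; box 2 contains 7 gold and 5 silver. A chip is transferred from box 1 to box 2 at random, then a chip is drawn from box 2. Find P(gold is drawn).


P(transfer gold) = 1/6; P(transfer silver) = 5/6
If gold transferred: Urn II has 8 gold of 13, so P(gold|gold moved) = 8/13
If silver transferred: Urn II has 7 gold of 13, so P(gold|silver moved) = 7/13
By total probability: P(gold) = 1/6*8/13 + 5/6*7/13 = 43/78

43/78


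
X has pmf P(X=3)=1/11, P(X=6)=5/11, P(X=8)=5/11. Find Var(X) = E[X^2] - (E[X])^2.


E[X] = 73/11, E[X^2] = 509/11
Var(X) = E[X^2] - (E[X])^2 = 509/11 - (73/11)^2 = 270/121

270/121


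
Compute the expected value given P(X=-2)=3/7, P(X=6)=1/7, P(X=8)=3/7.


E[X] = sum(x * P(x))
= -2*3/7 + 6*1/7 + 8*3/7
= 24/7

24/7


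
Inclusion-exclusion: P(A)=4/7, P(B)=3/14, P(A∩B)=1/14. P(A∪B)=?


P(A∪B) = P(A) + P(B) - P(A∩B)
= 4/7 + 3/14 - 1/14 = 5/7

5/7


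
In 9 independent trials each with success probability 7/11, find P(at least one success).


P(at least one) = 1 - P(none)
P(none) = (1 - 7/11)^9 = (4/11)^9 = 262144/2357947691
P(at least one) = 1 - 262144/2357947691 = 2357685547/2357947691

2357685547/2357947691


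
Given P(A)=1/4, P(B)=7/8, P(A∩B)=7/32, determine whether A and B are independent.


P(A)*P(B) = 1/4*7/8 = 7/32
P(A∩B) = 7/32, which equals P(A)P(B), so independent

Yes, A and B are independent


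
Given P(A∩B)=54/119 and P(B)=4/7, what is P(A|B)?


P(A|B) = P(A∩B)/P(B) = (54/119)/(68/119) = 54/68 = 27/34

27/34


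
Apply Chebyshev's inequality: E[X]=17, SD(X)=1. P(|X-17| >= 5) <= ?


k = 5/1 = 5
Chebyshev: P(|X-mu| >= k*sigma) <= 1/k^2 = 1/5^2 = 1/25

1/25


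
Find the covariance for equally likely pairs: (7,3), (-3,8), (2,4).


E[X]=2, E[Y]=5, E[XY]=5/3
Cov(X,Y) = E[XY] - E[X]E[Y] = 5/3 - 2*5 = -25/3

-25/3


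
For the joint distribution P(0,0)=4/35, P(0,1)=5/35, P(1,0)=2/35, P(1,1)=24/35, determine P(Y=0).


P(Y=0) = P(0,0)+P(1,0) = 4/35 + 2/35 = 6/35

6/35


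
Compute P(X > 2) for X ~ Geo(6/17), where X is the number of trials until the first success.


P(X > 2) = P(first 2 trials all fail) = (1-p)^2 = (11/17)^2 = 121/289

121/289


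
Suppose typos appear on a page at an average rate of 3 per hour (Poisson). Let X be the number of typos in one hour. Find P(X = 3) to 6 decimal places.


P(X=3) = e^(-3) * 3^3 / 3!
≈ 0.04978706837 * 27 / 6
≈ 0.224042

0.224042


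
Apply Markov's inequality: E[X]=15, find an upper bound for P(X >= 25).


Markov: P(X >= a) <= E[X]/a
P(X >= 25) <= 15/25 = 3/5

3/5


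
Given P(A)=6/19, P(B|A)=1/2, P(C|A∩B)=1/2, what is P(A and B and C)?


P(A∩B∩C) = P(A) * P(B|A) * P(C|A∩B)
= 6/19 * 1/2 * 1/2
= 3/19 * 1/2 = 3/38

3/38


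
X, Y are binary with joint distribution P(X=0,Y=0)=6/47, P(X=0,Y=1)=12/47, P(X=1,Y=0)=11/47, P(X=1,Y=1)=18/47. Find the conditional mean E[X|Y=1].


P(Y=1) = 30/47
E[X|Y=1] = (0*12 + 1*18)/30 = 18/30 = 3/5

3/5


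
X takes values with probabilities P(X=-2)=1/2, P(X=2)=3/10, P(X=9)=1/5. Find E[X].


E[X] = sum(x * P(x))
= -2*1/2 + 2*3/10 + 9*1/5
= 7/5

7/5


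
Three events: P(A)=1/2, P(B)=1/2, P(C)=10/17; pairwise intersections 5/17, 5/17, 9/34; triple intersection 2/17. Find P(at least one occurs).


P(A∪B∪C) = P(A)+P(B)+P(C) - P(AB)-P(AC)-P(BC) + P(ABC)
= 1/2+1/2+10/17 - 5/17-5/17-9/34 + 2/17
= 29/34

29/34


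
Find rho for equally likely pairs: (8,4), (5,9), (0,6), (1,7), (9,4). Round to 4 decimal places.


Cov(X,Y) = -3.6000, Var(X) = 13.0400, Var(Y) = 3.6000
rho = Cov/(sqrt(VarX)*sqrt(VarY)) = -0.5254

-0.5254


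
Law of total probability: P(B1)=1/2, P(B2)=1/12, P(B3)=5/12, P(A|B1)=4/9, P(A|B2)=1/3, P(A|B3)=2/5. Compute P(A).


P(A) = P(A|B1)P(B1) + P(A|B2)P(B2) + P(A|B3)P(B3)
= 4/9*1/2 + 1/3*1/12 + 2/5*5/12
= 2/9 + 1/36 + 1/6 = 5/12

5/12


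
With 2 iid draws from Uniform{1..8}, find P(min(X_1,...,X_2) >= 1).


P(min >= 1) = P(all X_i >= 1) = (P(X_1 >= 1))^2
= (8/8)^2 = 1^2 = 1

1


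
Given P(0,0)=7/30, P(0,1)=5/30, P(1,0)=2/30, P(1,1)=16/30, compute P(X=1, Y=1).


Read from table: P(X=1, Y=1) = 16/30 = 8/15

8/15


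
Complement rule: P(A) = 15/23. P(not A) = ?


P(A') = 1 - P(A) = 1 - 15/23 = 8/23

8/23


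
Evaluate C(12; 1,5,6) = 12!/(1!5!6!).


12! = 479001600
Denominator: 1!=1 * 5!=120 * 6!=720
Coefficient = 479001600 / 86400 = 5544

5544


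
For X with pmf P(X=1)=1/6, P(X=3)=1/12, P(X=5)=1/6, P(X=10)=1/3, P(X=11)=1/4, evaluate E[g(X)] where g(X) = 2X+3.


E[2X+3] = sum(g(x)*P(x))
= 5*1/6 + 9*1/12 + 13*1/6 + 23*1/3 + 25*1/4
= 53/3

53/3


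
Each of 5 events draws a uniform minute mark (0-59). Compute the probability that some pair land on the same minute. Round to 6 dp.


P(all different) = prod((60-i)/60 for i=0..4) = 0.842826
P(at least one match) = 1 - 0.842826 = 0.157174

0.157174


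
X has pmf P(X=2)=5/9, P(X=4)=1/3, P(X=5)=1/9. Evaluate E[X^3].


E[X^3] = sum(x^3 * P(x))
= 8*5/9 + 64*1/3 + 125*1/9
= 119/3

119/3


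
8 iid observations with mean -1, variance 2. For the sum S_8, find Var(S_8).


By independence, Var(S_n) = n*Var(X_1) = 8*2 = 16

16


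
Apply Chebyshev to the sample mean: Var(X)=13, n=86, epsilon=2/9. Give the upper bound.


Var(Xbar) = Var(X)/n = 13/86
Chebyshev: P(|Xbar-mu| >= 2/9) <= Var(Xbar)/(2/9)^2 = (13/86)/(4/81) = 1053/344
Bound exceeds 1, so trivial bound: 1

1


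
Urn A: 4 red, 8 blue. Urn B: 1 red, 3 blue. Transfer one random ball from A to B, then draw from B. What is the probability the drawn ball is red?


P(transfer red) = 4/12 = 1/3; P(transfer blue) = 2/3
If red transferred: Urn II has 2 red of 5, so P(red|red moved) = 2/5
If blue transferred: Urn II has 1 red of 5, so P(red|blue moved) = 1/5
By total probability: P(red) = 1/3*2/5 + 2/3*1/5 = 4/15

4/15


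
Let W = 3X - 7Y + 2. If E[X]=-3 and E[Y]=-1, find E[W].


E[3X - 7Y + 2] = 3*E[X] - 7*E[Y] + 2
= (3)*(-3) + (-7)*(-1) + (2)
= -9 + 7 + 2 = 0

0


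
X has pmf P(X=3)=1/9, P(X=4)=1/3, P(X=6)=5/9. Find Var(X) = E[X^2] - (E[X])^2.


E[X] = 5, E[X^2] = 79/3
Var(X) = E[X^2] - (E[X])^2 = 79/3 - (5)^2 = 4/3

4/3


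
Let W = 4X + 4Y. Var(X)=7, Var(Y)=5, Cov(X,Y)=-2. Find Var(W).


Var(4X + 4Y) = 4^2*Var(X) + 4^2*Var(Y) + 2*4*4*Cov(X,Y)
= 16*7 + 16*5 + 32*(-2)
= 112 + 80 - 64 = 128

128


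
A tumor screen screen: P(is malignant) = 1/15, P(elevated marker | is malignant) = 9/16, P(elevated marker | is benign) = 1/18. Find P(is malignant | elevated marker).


P(A) = P(A|B)P(B) + P(A|B')P(B') = 9/16*1/15 + 1/18*14/15 = 193/2160
P(B|A) = P(A|B)P(B)/P(A) = (3/80)/(193/2160) = 81/193

81/193


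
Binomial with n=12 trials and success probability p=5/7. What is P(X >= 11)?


P(X>=11) = P(X=11) + P(X=12)
= 1171875000/13841287201 + 244140625/13841287201
= 1416015625/13841287201

1416015625/13841287201


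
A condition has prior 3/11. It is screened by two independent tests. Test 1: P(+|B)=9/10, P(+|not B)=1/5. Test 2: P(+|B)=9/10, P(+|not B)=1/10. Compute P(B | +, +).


After test 1: P(+) = 9/10*3/11 + 1/5*8/11 = 43/110
P(B|+) = (27/110)/(43/110) = 27/43
After test 2 (use post1 as new prior): P(+) = 9/10*27/43 + 1/10*16/43 = 259/430
P(B|+,+) = (243/430)/(259/430) = 243/259

243/259


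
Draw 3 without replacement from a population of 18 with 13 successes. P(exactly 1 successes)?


P(X=1) = C(13,1)*C(5,2) / C(18,3)
= 13*10 / 816
= 130/816 = 65/408

65/408


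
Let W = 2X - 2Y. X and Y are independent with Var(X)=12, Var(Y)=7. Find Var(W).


Independence => Cov(X,Y)=0
Var(2X - 2Y) = 2^2*Var(X) + (-2)^2*Var(Y)
= 4*12 + 4*7 = 76

76


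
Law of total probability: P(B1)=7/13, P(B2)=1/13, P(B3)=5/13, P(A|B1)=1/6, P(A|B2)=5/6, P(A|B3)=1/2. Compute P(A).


P(A) = P(A|B1)P(B1) + P(A|B2)P(B2) + P(A|B3)P(B3)
= 1/6*7/13 + 5/6*1/13 + 1/2*5/13
= 7/78 + 5/78 + 5/26 = 9/26

9/26


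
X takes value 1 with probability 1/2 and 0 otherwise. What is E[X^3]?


For Bernoulli: X in {0,1}
E[X^3] = 0^3*(1-1/2) + 1^3*1/2 = 1/2

1/2


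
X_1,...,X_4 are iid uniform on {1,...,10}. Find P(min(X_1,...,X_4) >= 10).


P(min >= 10) = P(all X_i >= 10) = (P(X_1 >= 10))^4
= (1/10)^4 = 1/10000

1/10000


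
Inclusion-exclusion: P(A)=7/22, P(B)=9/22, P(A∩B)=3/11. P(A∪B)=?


P(A∪B) = P(A) + P(B) - P(A∩B)
= 7/22 + 9/22 - 3/11 = 5/11

5/11


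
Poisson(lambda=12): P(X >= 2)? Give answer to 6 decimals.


P(X>=2) = 1 - P(X<=1) = 1 - (e^(-12)*12^0/0! + e^(-12)*12^1/1!)
≈ 1 - (0.0000061442 + 0.0000737305)
= 1 - 0.0000798747 = 0.9999201253
≈ 0.999920

0.999920


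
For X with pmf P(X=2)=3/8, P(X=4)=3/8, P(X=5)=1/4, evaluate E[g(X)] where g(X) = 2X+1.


E[2X+1] = sum(g(x)*P(x))
= 5*3/8 + 9*3/8 + 11*1/4
= 8

8


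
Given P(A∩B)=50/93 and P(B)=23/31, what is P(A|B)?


P(A|B) = P(A∩B)/P(B) = (50/93)/(69/93) = 50/69

50/69


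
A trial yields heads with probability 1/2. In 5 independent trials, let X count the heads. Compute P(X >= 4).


P(X>=4) = P(X=4) + P(X=5)
= 5/32 + 1/32
= 3/16

3/16


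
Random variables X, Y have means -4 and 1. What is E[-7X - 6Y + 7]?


E[-7X - 6Y + 7] = -7*E[X] - 6*E[Y] + 7
= (-7)*(-4) + (-6)*(1) + (7)
= 28 - 6 + 7 = 29

29


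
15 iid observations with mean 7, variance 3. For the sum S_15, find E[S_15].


E[S_n] = n*E[X_1] = 15*7 = 105

105


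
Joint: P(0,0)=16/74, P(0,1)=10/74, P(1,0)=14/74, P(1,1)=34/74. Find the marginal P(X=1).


P(X=1) = P(1,0)+P(1,1) = 14/74 + 34/74 = 48/74 = 24/37

24/37


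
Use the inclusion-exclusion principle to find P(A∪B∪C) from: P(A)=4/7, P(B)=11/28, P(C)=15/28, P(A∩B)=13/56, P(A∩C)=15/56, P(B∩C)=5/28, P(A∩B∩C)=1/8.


P(A∪B∪C) = P(A)+P(B)+P(C) - P(AB)-P(AC)-P(BC) + P(ABC)
= 4/7+11/28+15/28 - 13/56-15/56-5/28 + 1/8
= 53/56

53/56


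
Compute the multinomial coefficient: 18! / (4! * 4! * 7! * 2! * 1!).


18! = 6402373705728000
Denominator: 4!=24 * 4!=24 * 7!=5040 * 2!=2 * 1!=1
Coefficient = 6402373705728000 / 5806080 = 1102701600

1102701600


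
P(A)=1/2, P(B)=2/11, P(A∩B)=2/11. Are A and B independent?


P(A)*P(B) = 1/2*2/11 = 1/11
P(A∩B) = 2/11 != 1/11, so not independent

No, A and B are not independent


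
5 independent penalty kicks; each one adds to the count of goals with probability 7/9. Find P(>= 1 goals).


P(at least one) = 1 - P(none)
P(none) = (1 - 7/9)^5 = (2/9)^5 = 32/59049
P(at least one) = 1 - 32/59049 = 59017/59049

59017/59049


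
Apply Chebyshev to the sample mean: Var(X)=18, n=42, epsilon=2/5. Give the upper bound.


Var(Xbar) = Var(X)/n = 18/42
Chebyshev: P(|Xbar-mu| >= 2/5) <= Var(Xbar)/(2/5)^2 = (3/7)/(4/25) = 75/28
Bound exceeds 1, so trivial bound: 1

1


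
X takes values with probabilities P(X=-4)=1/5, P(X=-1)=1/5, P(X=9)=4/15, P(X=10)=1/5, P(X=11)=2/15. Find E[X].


E[X] = sum(x * P(x))
= -4*1/5 - 1*1/5 + 9*4/15 + 10*1/5 + 11*2/15
= 73/15

73/15


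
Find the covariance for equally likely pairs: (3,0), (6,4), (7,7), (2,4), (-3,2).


E[X]=3, E[Y]=17/5, E[XY]=15
Cov(X,Y) = E[XY] - E[X]E[Y] = 15 - 3*17/5 = 24/5

24/5


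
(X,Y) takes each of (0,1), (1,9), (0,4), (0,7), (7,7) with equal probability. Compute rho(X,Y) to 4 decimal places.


Cov(X,Y) = 2.6400, Var(X) = 7.4400, Var(Y) = 7.8400
rho = Cov/(sqrt(VarX)*sqrt(VarY)) = 0.3457

0.3457


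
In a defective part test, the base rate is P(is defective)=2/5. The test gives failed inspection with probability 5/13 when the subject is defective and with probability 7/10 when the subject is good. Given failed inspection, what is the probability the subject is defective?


P(A) = P(A|B)P(B) + P(A|B')P(B') = 5/13*2/5 + 7/10*3/5 = 373/650
P(B|A) = P(A|B)P(B)/P(A) = (2/13)/(373/650) = 100/373

100/373


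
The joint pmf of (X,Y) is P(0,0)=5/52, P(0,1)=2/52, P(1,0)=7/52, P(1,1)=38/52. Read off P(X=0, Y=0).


Read from table: P(X=0, Y=0) = 5/52

5/52


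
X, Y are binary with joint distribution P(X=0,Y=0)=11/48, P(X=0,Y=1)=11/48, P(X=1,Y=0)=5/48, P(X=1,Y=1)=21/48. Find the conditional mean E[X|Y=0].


P(Y=0) = 16/48
E[X|Y=0] = (0*11 + 1*5)/16 = 5/16

5/16


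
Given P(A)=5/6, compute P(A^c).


P(A') = 1 - P(A) = 1 - 5/6 = 1/6

1/6


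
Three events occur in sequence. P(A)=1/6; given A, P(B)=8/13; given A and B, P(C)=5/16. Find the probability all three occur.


P(A∩B∩C) = P(A) * P(B|A) * P(C|A∩B)
= 1/6 * 8/13 * 5/16
= 4/39 * 5/16 = 5/156

5/156


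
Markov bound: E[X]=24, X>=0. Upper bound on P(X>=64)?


Markov: P(X >= a) <= E[X]/a
P(X >= 64) <= 24/64 = 3/8

3/8


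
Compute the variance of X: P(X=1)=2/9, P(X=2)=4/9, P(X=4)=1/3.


E[X] = 22/9, E[X^2] = 22/3
Var(X) = E[X^2] - (E[X])^2 = 22/3 - (22/9)^2 = 110/81

110/81


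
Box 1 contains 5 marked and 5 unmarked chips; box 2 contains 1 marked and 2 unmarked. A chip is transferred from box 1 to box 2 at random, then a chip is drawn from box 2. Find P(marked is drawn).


P(transfer marked) = 5/10 = 1/2; P(transfer unmarked) = 1/2
If marked transferred: Urn II has 2 marked of 4, so P(marked|marked moved) = 1/2
If unmarked transferred: Urn II has 1 marked of 4, so P(marked|unmarked moved) = 1/4
By total probability: P(marked) = 1/2*1/2 + 1/2*1/4 = 3/8

3/8


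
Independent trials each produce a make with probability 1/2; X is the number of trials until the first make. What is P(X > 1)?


P(X > 1) = P(first 1 trials all fail) = (1-p)^1 = (1/2)^1 = 1/2

1/2


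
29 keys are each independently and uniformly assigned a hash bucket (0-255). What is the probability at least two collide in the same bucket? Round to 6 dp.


P(all different) = prod((256-i)/256 for i=0..28) = 0.192376
P(at least one match) = 1 - 0.192376 = 0.807624

0.807624


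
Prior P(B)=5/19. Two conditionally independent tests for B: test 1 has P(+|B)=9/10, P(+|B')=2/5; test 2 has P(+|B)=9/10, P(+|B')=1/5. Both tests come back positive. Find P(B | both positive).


After test 1: P(+) = 9/10*5/19 + 2/5*14/19 = 101/190
P(B|+) = (9/38)/(101/190) = 45/101
After test 2 (use post1 as new prior): P(+) = 9/10*45/101 + 1/5*56/101 = 517/1010
P(B|+,+) = (81/202)/(517/1010) = 405/517

405/517


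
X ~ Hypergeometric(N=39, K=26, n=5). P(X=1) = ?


P(X=1) = C(26,1)*C(13,4) / C(39,5)
= 26*715 / 575757
= 18590/575757 = 1430/44289

1430/44289


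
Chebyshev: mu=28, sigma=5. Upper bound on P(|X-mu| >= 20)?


k = 20/5 = 4
Chebyshev: P(|X-mu| >= k*sigma) <= 1/k^2 = 1/4^2 = 1/16

1/16


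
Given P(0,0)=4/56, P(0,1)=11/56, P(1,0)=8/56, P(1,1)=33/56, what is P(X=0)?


P(X=0) = P(0,0)+P(0,1) = 4/56 + 11/56 = 15/56

15/56


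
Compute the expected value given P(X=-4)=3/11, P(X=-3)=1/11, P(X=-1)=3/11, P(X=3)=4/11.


E[X] = sum(x * P(x))
= -4*3/11 - 3*1/11 - 1*3/11 + 3*4/11
= -6/11

-6/11


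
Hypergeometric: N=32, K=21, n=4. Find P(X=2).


P(X=2) = C(21,2)*C(11,2) / C(32,4)
= 210*55 / 35960
= 11550/35960 = 1155/3596

1155/3596


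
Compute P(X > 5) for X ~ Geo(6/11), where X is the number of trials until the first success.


P(X > 5) = P(first 5 trials all fail) = (1-p)^5 = (5/11)^5 = 3125/161051

3125/161051


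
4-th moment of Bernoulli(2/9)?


For Bernoulli: X in {0,1}
E[X^4] = 0^4*(1-2/9) + 1^4*2/9 = 2/9

2/9


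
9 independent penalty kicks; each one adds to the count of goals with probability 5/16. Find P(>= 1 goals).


P(at least one) = 1 - P(none)
P(none) = (1 - 5/16)^9 = (11/16)^9 = 2357947691/68719476736
P(at least one) = 1 - 2357947691/68719476736 = 66361529045/68719476736

66361529045/68719476736


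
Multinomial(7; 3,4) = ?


7! = 5040
Denominator: 3!=6 * 4!=24
Coefficient = 5040 / 144 = 35

35


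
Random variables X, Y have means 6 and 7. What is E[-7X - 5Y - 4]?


E[-7X - 5Y - 4] = -7*E[X] - 5*E[Y] - 4
= (-7)*(6) + (-5)*(7) + (-4)
= -42 - 35 - 4 = -81

-81


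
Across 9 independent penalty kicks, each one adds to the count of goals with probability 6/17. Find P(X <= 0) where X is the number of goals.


P(X<=0) = P(X=0)
= 2357947691/118587876497
= 2357947691/118587876497

2357947691/118587876497


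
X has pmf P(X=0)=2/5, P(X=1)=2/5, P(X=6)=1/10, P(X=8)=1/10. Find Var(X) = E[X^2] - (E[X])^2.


E[X] = 9/5, E[X^2] = 52/5
Var(X) = E[X^2] - (E[X])^2 = 52/5 - (9/5)^2 = 179/25

179/25


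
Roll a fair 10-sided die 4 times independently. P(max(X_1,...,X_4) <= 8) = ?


P(max <= 8) = P(all X_i <= 8) = (P(X_1 <= 8))^4
= (8/10)^4 = (4/5)^4 = 256/625

256/625


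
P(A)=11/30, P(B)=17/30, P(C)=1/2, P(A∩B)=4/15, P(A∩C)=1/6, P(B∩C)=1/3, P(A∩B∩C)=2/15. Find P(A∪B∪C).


P(A∪B∪C) = P(A)+P(B)+P(C) - P(AB)-P(AC)-P(BC) + P(ABC)
= 11/30+17/30+1/2 - 4/15-1/6-1/3 + 2/15
= 4/5

4/5


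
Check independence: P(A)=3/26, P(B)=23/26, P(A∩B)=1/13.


P(A)*P(B) = 3/26*23/26 = 69/676
P(A∩B) = 1/13 != 69/676, so not independent

No, A and B are not independent


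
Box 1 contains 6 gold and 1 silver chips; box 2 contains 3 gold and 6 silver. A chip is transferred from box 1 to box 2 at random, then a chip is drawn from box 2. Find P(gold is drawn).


P(transfer gold) = 6/7; P(transfer silver) = 1/7
If gold transferred: Urn II has 4 gold of 10, so P(gold|gold moved) = 2/5
If silver transferred: Urn II has 3 gold of 10, so P(gold|silver moved) = 3/10
By total probability: P(gold) = 6/7*2/5 + 1/7*3/10 = 27/70

27/70


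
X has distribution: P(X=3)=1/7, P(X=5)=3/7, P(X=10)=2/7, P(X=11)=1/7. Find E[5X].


E[5X] = sum(g(x)*P(x))
= 15*1/7 + 25*3/7 + 50*2/7 + 55*1/7
= 35

35


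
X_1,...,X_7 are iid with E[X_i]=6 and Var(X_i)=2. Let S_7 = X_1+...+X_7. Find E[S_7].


E[S_n] = n*E[X_1] = 7*6 = 42

42


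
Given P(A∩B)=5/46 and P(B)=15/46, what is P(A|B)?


P(A|B) = P(A∩B)/P(B) = (5/46)/(15/46) = 5/15 = 1/3

1/3


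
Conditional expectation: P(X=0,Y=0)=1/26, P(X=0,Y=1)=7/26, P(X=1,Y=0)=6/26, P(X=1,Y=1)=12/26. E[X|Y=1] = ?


P(Y=1) = 19/26
E[X|Y=1] = (0*7 + 1*12)/19 = 12/19

12/19


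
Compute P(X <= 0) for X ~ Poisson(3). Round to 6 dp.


P(X<=0) = e^(-3)*3^0/0!
≈ 0.0497870684
≈ 0.049787

0.049787


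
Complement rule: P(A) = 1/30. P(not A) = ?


P(A') = 1 - P(A) = 1 - 1/30 = 29/30

29/30


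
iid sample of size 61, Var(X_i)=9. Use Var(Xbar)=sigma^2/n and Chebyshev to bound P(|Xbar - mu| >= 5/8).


Var(Xbar) = Var(X)/n = 9/61
Chebyshev: P(|Xbar-mu| >= 5/8) <= Var(Xbar)/(5/8)^2 = (9/61)/(25/64) = 576/1525

576/1525


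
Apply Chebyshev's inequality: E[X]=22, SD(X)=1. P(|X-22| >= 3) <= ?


k = 3/1 = 3
Chebyshev: P(|X-mu| >= k*sigma) <= 1/k^2 = 1/3^2 = 1/9

1/9


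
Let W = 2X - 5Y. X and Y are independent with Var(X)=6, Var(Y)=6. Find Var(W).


Independence => Cov(X,Y)=0
Var(2X - 5Y) = 2^2*Var(X) + (-5)^2*Var(Y)
= 4*6 + 25*6 = 174

174


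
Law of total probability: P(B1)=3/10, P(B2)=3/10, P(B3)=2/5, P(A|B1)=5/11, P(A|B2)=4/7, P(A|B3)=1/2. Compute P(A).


P(A) = P(A|B1)P(B1) + P(A|B2)P(B2) + P(A|B3)P(B3)
= 5/11*3/10 + 4/7*3/10 + 1/2*2/5
= 3/22 + 6/35 + 1/5 = 391/770

391/770


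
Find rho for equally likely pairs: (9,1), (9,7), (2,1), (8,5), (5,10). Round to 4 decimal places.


Cov(X,Y) = 1.1200, Var(X) = 7.4400, Var(Y) = 12.1600
rho = Cov/(sqrt(VarX)*sqrt(VarY)) = 0.1178

0.1178


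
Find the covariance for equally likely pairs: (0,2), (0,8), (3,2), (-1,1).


E[X]=1/2, E[Y]=13/4, E[XY]=5/4
Cov(X,Y) = E[XY] - E[X]E[Y] = 5/4 - 1/2*13/4 = -3/8

-3/8


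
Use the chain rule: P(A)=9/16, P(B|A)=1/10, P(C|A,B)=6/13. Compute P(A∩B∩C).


P(A∩B∩C) = P(A) * P(B|A) * P(C|A∩B)
= 9/16 * 1/10 * 6/13
= 9/160 * 6/13 = 27/1040

27/1040


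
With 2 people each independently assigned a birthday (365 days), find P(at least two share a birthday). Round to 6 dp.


P(all different) = prod((365-i)/365 for i=0..1) = 0.997260
P(at least one match) = 1 - 0.997260 = 0.002740

0.002740


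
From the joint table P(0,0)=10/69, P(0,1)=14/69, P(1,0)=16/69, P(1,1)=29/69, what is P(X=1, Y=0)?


Read from table: P(X=1, Y=0) = 16/69

16/69


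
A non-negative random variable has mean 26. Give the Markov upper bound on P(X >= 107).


Markov: P(X >= a) <= E[X]/a
P(X >= 107) <= 26/107

26/107


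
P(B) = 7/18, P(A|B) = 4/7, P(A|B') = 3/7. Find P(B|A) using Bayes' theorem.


P(A) = P(A|B)P(B) + P(A|B')P(B') = 4/7*7/18 + 3/7*11/18 = 61/126
P(B|A) = P(A|B)P(B)/P(A) = (2/9)/(61/126) = 28/61

28/61


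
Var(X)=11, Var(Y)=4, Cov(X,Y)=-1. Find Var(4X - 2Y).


Var(4X - 2Y) = 4^2*Var(X) + (-2)^2*Var(Y) + 2*4*(-2)*Cov(X,Y)
= 16*11 + 4*4 - 16*(-1)
= 176 + 16 + 16 = 208

208


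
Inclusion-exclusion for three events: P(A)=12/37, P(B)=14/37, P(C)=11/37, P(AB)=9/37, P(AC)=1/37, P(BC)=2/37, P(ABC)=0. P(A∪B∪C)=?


P(A∪B∪C) = P(A)+P(B)+P(C) - P(AB)-P(AC)-P(BC) + P(ABC)
= 12/37+14/37+11/37 - 9/37-1/37-2/37 + 0
= 25/37

25/37


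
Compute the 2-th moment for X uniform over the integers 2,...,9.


E[X^2] = (1/8) * sum(x^2 for x=2..9)
= 284/8 = 71/2

71/2


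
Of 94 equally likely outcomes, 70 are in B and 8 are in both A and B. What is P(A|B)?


P(A|B) = P(A∩B)/P(B) = (8/94)/(70/94) = 8/70 = 4/35

4/35


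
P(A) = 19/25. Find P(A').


P(A') = 1 - P(A) = 1 - 19/25 = 6/25

6/25


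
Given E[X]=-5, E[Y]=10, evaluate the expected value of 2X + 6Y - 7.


E[2X + 6Y - 7] = 2*E[X] + 6*E[Y] - 7
= (2)*(-5) + (6)*(10) + (-7)
= -10 + 60 - 7 = 43

43


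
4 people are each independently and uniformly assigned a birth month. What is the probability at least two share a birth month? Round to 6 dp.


P(all different) = prod((12-i)/12 for i=0..3) = 0.572917
P(at least one match) = 1 - 0.572917 = 0.427083

0.427083


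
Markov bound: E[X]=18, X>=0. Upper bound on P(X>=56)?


Markov: P(X >= a) <= E[X]/a
P(X >= 56) <= 18/56 = 9/28

9/28


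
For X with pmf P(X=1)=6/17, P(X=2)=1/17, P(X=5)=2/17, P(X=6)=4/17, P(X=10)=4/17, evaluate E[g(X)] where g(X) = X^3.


E[X^3] = sum(g(x)*P(x))
= 1*6/17 + 8*1/17 + 125*2/17 + 216*4/17 + 1000*4/17
= 5128/17

5128/17


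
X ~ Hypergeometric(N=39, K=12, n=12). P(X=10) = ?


P(X=10) = C(12,10)*C(27,2) / C(39,12)
= 66*351 / 3910797436
= 23166/3910797436 = 891/150415286

891/150415286


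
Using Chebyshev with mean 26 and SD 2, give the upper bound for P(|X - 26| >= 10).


k = 10/2 = 5
Chebyshev: P(|X-mu| >= k*sigma) <= 1/k^2 = 1/5^2 = 1/25

1/25


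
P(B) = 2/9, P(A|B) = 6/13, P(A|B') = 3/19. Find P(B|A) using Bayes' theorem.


P(A) = P(A|B)P(B) + P(A|B')P(B') = 6/13*2/9 + 3/19*7/9 = 167/741
P(B|A) = P(A|B)P(B)/P(A) = (4/39)/(167/741) = 76/167

76/167


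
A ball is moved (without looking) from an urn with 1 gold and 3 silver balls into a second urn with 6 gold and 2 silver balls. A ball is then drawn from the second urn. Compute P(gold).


P(transfer gold) = 1/4; P(transfer silver) = 3/4
If gold transferred: Urn II has 7 gold of 9, so P(gold|gold moved) = 7/9
If silver transferred: Urn II has 6 gold of 9, so P(gold|silver moved) = 2/3
By total probability: P(gold) = 1/4*7/9 + 3/4*2/3 = 25/36

25/36


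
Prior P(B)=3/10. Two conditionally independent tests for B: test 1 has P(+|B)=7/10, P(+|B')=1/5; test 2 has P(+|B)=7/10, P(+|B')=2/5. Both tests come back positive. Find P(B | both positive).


After test 1: P(+) = 7/10*3/10 + 1/5*7/10 = 7/20
P(B|+) = (21/100)/(7/20) = 3/5
After test 2 (use post1 as new prior): P(+) = 7/10*3/5 + 2/5*2/5 = 29/50
P(B|+,+) = (21/50)/(29/50) = 21/29

21/29


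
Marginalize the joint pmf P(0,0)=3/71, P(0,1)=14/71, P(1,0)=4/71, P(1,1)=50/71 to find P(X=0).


P(X=0) = P(0,0)+P(0,1) = 3/71 + 14/71 = 17/71

17/71


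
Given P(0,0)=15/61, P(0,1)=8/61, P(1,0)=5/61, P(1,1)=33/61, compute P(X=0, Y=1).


Read from table: P(X=0, Y=1) = 8/61

8/61


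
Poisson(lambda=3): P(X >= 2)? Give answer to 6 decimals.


P(X>=2) = 1 - P(X<=1) = 1 - (e^(-3)*3^0/0! + e^(-3)*3^1/1!)
≈ 1 - (0.0497870684 + 0.1493612051)
= 1 - 0.1991482735 = 0.8008517265
≈ 0.800852

0.800852


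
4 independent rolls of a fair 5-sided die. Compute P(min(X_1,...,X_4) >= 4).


P(min >= 4) = P(all X_i >= 4) = (P(X_1 >= 4))^4
= (2/5)^4 = 16/625

16/625


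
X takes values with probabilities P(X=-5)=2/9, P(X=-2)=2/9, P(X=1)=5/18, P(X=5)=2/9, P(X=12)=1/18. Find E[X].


E[X] = sum(x * P(x))
= -5*2/9 - 2*2/9 + 1*5/18 + 5*2/9 + 12*1/18
= 1/2

1/2


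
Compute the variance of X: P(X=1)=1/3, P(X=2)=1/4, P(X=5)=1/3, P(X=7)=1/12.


E[X] = 37/12, E[X^2] = 55/4
Var(X) = E[X^2] - (E[X])^2 = 55/4 - (37/12)^2 = 611/144

611/144


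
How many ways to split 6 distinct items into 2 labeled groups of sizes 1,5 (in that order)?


6! = 720
Denominator: 1!=1 * 5!=120
Coefficient = 720 / 120 = 6

6


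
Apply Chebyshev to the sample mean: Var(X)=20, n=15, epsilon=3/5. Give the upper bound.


Var(Xbar) = Var(X)/n = 20/15
Chebyshev: P(|Xbar-mu| >= 3/5) <= Var(Xbar)/(3/5)^2 = (4/3)/(9/25) = 100/27
Bound exceeds 1, so trivial bound: 1

1


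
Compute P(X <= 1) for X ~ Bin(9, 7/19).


P(X<=1) = P(X=0) + P(X=1)
= 5159780352/322687697779 + 27088846848/322687697779
= 32248627200/322687697779

32248627200/322687697779


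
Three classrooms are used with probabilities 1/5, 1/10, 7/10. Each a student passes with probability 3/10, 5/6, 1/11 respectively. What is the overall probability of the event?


P(A) = P(A|B1)P(B1) + P(A|B2)P(B2) + P(A|B3)P(B3)
= 3/10*1/5 + 5/6*1/10 + 1/11*7/10
= 3/50 + 1/12 + 7/110 = 683/3300

683/3300


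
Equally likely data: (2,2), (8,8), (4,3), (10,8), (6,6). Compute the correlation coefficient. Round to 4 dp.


Cov(X,Y) = 6.8000, Var(X) = 8.0000, Var(Y) = 6.2400
rho = Cov/(sqrt(VarX)*sqrt(VarY)) = 0.9624

0.9624


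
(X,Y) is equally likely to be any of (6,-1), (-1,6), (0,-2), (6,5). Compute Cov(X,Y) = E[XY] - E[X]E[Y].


E[X]=11/4, E[Y]=2, E[XY]=9/2
Cov(X,Y) = E[XY] - E[X]E[Y] = 9/2 - 11/4*2 = -1

-1


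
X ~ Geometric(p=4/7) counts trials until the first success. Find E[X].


For geometric (trials until first success), E[X] = 1/p = 1/(4/7) = 7/4

7/4


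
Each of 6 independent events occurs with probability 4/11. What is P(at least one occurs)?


P(at least one) = 1 - P(none)
P(none) = (1 - 4/11)^6 = (7/11)^6 = 117649/1771561
P(at least one) = 1 - 117649/1771561 = 1653912/1771561

1653912/1771561


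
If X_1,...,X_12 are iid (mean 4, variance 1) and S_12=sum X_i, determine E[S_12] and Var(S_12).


E[S_n] = n*mu = 12*4 = 48
Var(S_n) = n*sigma^2 = 12*1 = 12

E[S_12]=48, Var(S_12)=12


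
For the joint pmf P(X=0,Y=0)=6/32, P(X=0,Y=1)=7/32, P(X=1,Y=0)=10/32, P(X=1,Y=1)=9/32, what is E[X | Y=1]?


P(Y=1) = 16/32
E[X|Y=1] = (0*7 + 1*9)/16 = 9/16

9/16


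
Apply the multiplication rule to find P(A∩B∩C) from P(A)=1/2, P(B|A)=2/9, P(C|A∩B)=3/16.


P(A∩B∩C) = P(A) * P(B|A) * P(C|A∩B)
= 1/2 * 2/9 * 3/16
= 1/9 * 3/16 = 1/48

1/48


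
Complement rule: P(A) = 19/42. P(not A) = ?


P(A') = 1 - P(A) = 1 - 19/42 = 23/42

23/42


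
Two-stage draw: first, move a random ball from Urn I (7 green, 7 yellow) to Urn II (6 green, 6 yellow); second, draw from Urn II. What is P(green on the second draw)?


P(transfer green) = 7/14 = 1/2; P(transfer yellow) = 1/2
If green transferred: Urn II has 7 green of 13, so P(green|green moved) = 7/13
If yellow transferred: Urn II has 6 green of 13, so P(green|yellow moved) = 6/13
By total probability: P(green) = 1/2*7/13 + 1/2*6/13 = 1/2

1/2


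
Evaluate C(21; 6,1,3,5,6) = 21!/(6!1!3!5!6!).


21! = 51090942171709440000
Denominator: 6!=720 * 1!=1 * 3!=6 * 5!=120 * 6!=720
Coefficient = 51090942171709440000 / 373248000 = 136882025280

136882025280


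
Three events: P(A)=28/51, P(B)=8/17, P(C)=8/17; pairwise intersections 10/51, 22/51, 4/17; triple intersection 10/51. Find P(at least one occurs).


P(A∪B∪C) = P(A)+P(B)+P(C) - P(AB)-P(AC)-P(BC) + P(ABC)
= 28/51+8/17+8/17 - 10/51-22/51-4/17 + 10/51
= 14/17

14/17


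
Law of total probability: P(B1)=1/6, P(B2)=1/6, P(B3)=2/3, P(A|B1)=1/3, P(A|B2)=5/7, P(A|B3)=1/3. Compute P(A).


P(A) = P(A|B1)P(B1) + P(A|B2)P(B2) + P(A|B3)P(B3)
= 1/3*1/6 + 5/7*1/6 + 1/3*2/3
= 1/18 + 5/42 + 2/9 = 25/63

25/63


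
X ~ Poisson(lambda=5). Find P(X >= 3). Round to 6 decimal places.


P(X>=3) = 1 - P(X<=2) = 1 - (e^(-5)*5^0/0! + e^(-5)*5^1/1! + e^(-5)*5^2/2!)
≈ 1 - (0.0067379470 + 0.0336897350 + 0.0842243375)
= 1 - 0.1246520195 = 0.8753479805
≈ 0.875348

0.875348


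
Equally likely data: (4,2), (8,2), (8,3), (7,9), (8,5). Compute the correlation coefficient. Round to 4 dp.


Cov(X,Y) = 0.8000, Var(X) = 2.4000, Var(Y) = 6.9600
rho = Cov/(sqrt(VarX)*sqrt(VarY)) = 0.1957

0.1957


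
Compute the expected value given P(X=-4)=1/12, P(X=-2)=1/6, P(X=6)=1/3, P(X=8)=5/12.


E[X] = sum(x * P(x))
= -4*1/12 - 2*1/6 + 6*1/3 + 8*5/12
= 14/3

14/3


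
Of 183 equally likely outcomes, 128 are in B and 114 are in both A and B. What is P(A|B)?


P(A|B) = P(A∩B)/P(B) = (114/183)/(128/183) = 114/128 = 57/64

57/64


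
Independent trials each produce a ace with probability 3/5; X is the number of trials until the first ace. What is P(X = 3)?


P(X=3) = (1-p)^2 * p = (2/5)^2 * 3/5
= 4/25 * 3/5 = 12/125

12/125


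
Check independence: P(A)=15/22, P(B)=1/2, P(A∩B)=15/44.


P(A)*P(B) = 15/22*1/2 = 15/44
P(A∩B) = 15/44, which equals P(A)P(B), so independent

Yes, A and B are independent


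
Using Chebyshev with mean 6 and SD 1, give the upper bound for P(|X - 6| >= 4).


k = 4/1 = 4
Chebyshev: P(|X-mu| >= k*sigma) <= 1/k^2 = 1/4^2 = 1/16

1/16


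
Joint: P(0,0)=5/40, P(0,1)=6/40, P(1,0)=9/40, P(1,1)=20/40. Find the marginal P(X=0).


P(X=0) = P(0,0)+P(0,1) = 5/40 + 6/40 = 11/40

11/40


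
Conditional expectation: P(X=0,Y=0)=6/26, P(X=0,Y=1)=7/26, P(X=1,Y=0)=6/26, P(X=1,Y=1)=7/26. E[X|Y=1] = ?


P(Y=1) = 14/26
E[X|Y=1] = (0*7 + 1*7)/14 = 7/14 = 1/2

1/2


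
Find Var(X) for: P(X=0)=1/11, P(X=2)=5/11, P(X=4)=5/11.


E[X] = 30/11, E[X^2] = 100/11
Var(X) = E[X^2] - (E[X])^2 = 100/11 - (30/11)^2 = 200/121

200/121


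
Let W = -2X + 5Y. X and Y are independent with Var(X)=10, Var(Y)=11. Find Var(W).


Independence => Cov(X,Y)=0
Var(-2X + 5Y) = (-2)^2*Var(X) + 5^2*Var(Y)
= 4*10 + 25*11 = 315

315


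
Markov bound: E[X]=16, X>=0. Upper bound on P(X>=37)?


Markov: P(X >= a) <= E[X]/a
P(X >= 37) <= 16/37

16/37


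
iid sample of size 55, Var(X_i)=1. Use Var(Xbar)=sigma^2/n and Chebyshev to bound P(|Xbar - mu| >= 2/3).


Var(Xbar) = Var(X)/n = 1/55
Chebyshev: P(|Xbar-mu| >= 2/3) <= Var(Xbar)/(2/3)^2 = (1/55)/(4/9) = 9/220

9/220


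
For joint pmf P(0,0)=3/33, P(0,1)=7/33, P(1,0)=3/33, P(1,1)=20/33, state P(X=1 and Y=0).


Read from table: P(X=1, Y=0) = 3/33 = 1/11

1/11


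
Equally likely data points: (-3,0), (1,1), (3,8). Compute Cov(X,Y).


E[X]=1/3, E[Y]=3, E[XY]=25/3
Cov(X,Y) = E[XY] - E[X]E[Y] = 25/3 - 1/3*3 = 22/3

22/3


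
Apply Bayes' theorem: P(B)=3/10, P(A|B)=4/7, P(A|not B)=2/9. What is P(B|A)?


P(A) = P(A|B)P(B) + P(A|B')P(B') = 4/7*3/10 + 2/9*7/10 = 103/315
P(B|A) = P(A|B)P(B)/P(A) = (6/35)/(103/315) = 54/103

54/103
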